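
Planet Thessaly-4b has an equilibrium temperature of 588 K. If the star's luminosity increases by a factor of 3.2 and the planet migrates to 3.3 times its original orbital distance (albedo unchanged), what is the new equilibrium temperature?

T_eq ≈ 433 K

T_eq ∝ L^(1/4) · d^(−1/2).
T′ = 588 × 3.2^(1/4) / 3.3^(1/2) = 433 K.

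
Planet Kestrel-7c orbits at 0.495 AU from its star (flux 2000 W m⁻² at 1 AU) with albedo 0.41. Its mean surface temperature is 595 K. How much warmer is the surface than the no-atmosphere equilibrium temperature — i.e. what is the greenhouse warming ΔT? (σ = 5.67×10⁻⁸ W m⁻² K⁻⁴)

S = 2000/0.495² = 8162 W m⁻².
T_eq = [S(1−A)/(4σ)]^(1/4) = [8162×0.59/(4×5.67×10⁻⁸)]^(1/4) = 381.7 K.
ΔT = T_surf − T_eq = 595 − 381.7.

ΔT ≈ 213.3 K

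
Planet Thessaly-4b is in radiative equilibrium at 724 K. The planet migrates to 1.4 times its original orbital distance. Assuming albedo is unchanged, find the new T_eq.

T_eq ≈ 612 K

T_eq ∝ L^(1/4) · d^(−1/2).
T′ = 724 / 1.4^(1/2) = 612 K.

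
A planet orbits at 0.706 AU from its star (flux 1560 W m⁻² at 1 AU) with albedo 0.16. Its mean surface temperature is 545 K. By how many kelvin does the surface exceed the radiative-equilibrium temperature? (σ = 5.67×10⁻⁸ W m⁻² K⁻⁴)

S = 1560/0.706² = 3130 W m⁻².
T_eq = [S(1−A)/(4σ)]^(1/4) = [3130×0.84/(4×5.67×10⁻⁸)]^(1/4) = 328.1 K.
ΔT = T_surf − T_eq = 545 − 328.1.

ΔT ≈ 216.9 K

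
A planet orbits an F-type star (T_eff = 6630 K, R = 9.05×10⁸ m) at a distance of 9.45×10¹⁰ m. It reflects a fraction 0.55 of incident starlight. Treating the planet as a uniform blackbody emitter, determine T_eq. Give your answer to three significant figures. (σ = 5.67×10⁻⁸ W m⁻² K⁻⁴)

T_eq ≈ 376 K

L = 4πR_⋆²σT_⋆⁴ = 4π(9.05×10⁸)² × 5.67×10⁻⁸ × (6630)⁴ = 1.13×10²⁷ W.
S = L/(4πd²) = 1.00×10⁴ W m⁻².
Energy balance: absorbed = emitted ⇒ πR²·S(1−A) = 4πR²·σT_eq⁴, so T_eq⁴ = S(1−A)/(4σ).
T_eq = [1.00×10⁴ × 0.45 / (4 × 5.67×10⁻⁸)]^(1/4) = (1.99×10¹⁰)^(1/4) = 376 K.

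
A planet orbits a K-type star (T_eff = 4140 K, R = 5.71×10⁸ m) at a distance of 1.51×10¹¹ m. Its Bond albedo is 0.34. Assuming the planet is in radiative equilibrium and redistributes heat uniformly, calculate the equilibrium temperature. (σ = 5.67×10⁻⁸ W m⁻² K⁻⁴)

L = 4πR_⋆²σT_⋆⁴ = 4π(5.71×10⁸)² × 5.67×10⁻⁸ × (4140)⁴ = 6.82×10²⁵ W.
S = L/(4πd²) = 238 W m⁻².
Energy balance: absorbed = emitted ⇒ πR²·S(1−A) = 4πR²·σT_eq⁴, so T_eq⁴ = S(1−A)/(4σ).
T_eq = [238 × 0.66 / (4 × 5.67×10⁻⁸)]^(1/4) = (6.93×10⁸)^(1/4) = 162 K.

T_eq ≈ 162 K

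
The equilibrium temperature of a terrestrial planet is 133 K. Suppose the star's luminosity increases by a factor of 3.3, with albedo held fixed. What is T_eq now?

T_eq ≈ 179 K

T_eq ∝ L^(1/4) · d^(−1/2).
T′ = 133 × 3.3^(1/4) = 179 K.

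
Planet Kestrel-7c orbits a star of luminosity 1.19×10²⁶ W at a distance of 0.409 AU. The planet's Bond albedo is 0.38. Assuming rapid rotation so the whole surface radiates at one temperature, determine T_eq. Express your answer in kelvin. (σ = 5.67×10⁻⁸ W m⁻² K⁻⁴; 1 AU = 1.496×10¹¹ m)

d = 0.409 AU = 6.12×10¹⁰ m.
Flux: S = L/(4πd²) = 1.19×10²⁶/(4π×(6.12×10¹⁰)²) = 2530 W m⁻².
Energy balance: absorbed = emitted ⇒ πR²·S(1−A) = 4πR²·σT_eq⁴, so T_eq⁴ = S(1−A)/(4σ).
T_eq = [2530 × 0.62 / (4 × 5.67×10⁻⁸)]^(1/4) = (6.91×10⁹)^(1/4) = 288 K.

T_eq ≈ 288 K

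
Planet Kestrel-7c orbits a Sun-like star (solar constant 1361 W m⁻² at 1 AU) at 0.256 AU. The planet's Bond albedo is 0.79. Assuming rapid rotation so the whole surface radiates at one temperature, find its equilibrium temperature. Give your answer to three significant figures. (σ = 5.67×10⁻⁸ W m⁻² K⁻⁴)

T_eq ≈ 372 K

Flux at 0.256 AU: S = 1361/0.256² = 2.08×10⁴ W m⁻².
Energy balance: absorbed = emitted ⇒ πR²·S(1−A) = 4πR²·σT_eq⁴, so T_eq⁴ = S(1−A)/(4σ).
T_eq = [2.08×10⁴ × 0.21 / (4 × 5.67×10⁻⁸)]^(1/4) = (1.92×10¹⁰)^(1/4) = 372 K.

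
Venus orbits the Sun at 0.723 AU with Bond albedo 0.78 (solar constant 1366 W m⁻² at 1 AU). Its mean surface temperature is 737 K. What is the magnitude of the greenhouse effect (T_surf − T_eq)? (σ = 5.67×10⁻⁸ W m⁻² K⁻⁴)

ΔT ≈ 512.6 K

S = 1366/0.723² = 2613 W m⁻².
T_eq = [S(1−A)/(4σ)]^(1/4) = [2613×0.22/(4×5.67×10⁻⁸)]^(1/4) = 224.4 K.
ΔT = T_surf − T_eq = 737 − 224.4.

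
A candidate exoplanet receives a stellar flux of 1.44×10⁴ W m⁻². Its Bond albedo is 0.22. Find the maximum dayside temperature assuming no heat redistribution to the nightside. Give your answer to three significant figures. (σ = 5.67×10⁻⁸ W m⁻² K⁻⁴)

With no redistribution each surface element balances locally: S(1−A) = σT⁴.
T = [1.44×10⁴ × 0.78 / 5.67×10⁻⁸]^(1/4) = (1.98×10¹¹)^(1/4) = 667 K.

T_ss ≈ 667 K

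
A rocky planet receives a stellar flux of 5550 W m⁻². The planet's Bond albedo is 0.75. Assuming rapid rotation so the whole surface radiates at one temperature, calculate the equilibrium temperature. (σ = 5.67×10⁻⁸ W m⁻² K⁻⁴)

T_eq ≈ 280 K

Energy balance: absorbed = emitted ⇒ πR²·S(1−A) = 4πR²·σT_eq⁴, so T_eq⁴ = S(1−A)/(4σ).
T_eq = [5550 × 0.25 / (4 × 5.67×10⁻⁸)]^(1/4) = (6.12×10⁹)^(1/4) = 280 K.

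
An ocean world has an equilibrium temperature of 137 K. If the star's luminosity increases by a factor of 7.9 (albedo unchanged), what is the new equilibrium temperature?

T_eq ∝ L^(1/4) · d^(−1/2).
T′ = 137 × 7.9^(1/4) = 230 K.

T_eq ≈ 230 K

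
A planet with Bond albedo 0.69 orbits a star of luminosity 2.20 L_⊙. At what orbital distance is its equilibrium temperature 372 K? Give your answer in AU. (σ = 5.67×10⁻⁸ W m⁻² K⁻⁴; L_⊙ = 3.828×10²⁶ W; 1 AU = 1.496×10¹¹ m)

d ≈ 0.462 AU

L = 2.20 × 3.828×10²⁶ = 8.42×10²⁶ W.
From T_eq⁴ = L(1−A)/(16πσd²): d = √[L(1−A)/(16πσT_eq⁴)].
d = √[8.42×10²⁶ × 0.31 / (16π × 5.67×10⁻⁸ × (372)⁴)] = 6.92×10¹⁰ m = 0.462 AU.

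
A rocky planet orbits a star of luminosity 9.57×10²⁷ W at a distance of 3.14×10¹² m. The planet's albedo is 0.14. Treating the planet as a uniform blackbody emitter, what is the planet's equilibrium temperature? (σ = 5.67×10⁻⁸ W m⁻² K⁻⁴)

Flux: S = L/(4πd²) = 9.57×10²⁷/(4π×(3.14×10¹²)²) = 77.2 W m⁻².
Energy balance: absorbed = emitted ⇒ πR²·S(1−A) = 4πR²·σT_eq⁴, so T_eq⁴ = S(1−A)/(4σ).
T_eq = [77.2 × 0.86 / (4 × 5.67×10⁻⁸)]^(1/4) = (2.93×10⁸)^(1/4) = 131 K.

T_eq ≈ 131 K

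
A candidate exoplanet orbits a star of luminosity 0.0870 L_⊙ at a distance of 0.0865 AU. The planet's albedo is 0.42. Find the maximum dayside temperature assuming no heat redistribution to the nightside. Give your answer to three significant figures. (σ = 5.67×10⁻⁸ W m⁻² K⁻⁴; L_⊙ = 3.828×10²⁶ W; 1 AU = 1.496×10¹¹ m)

d = 0.0865 AU = 1.29×10¹⁰ m.
L = 0.0870 × 3.828×10²⁶ = 3.33×10²⁵ W.
Flux: S = L/(4πd²) = 3.33×10²⁵/(4π×(1.29×10¹⁰)²) = 1.58×10⁴ W m⁻².
With no redistribution each surface element balances locally: S(1−A) = σT⁴.
T = [1.58×10⁴ × 0.58 / 5.67×10⁻⁸]^(1/4) = (1.62×10¹¹)^(1/4) = 634 K.

T_ss ≈ 634 K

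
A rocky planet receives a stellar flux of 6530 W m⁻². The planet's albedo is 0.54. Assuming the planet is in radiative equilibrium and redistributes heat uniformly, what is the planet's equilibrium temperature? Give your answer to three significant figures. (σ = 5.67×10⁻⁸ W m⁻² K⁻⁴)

T_eq ≈ 339 K

Energy balance: absorbed = emitted ⇒ πR²·S(1−A) = 4πR²·σT_eq⁴, so T_eq⁴ = S(1−A)/(4σ).
T_eq = [6530 × 0.46 / (4 × 5.67×10⁻⁸)]^(1/4) = (1.32×10¹⁰)^(1/4) = 339 K.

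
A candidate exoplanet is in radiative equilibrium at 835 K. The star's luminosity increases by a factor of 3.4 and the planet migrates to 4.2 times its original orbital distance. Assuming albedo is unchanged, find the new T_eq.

T_eq ≈ 553 K

T_eq ∝ L^(1/4) · d^(−1/2).
T′ = 835 × 3.4^(1/4) / 4.2^(1/2) = 553 K.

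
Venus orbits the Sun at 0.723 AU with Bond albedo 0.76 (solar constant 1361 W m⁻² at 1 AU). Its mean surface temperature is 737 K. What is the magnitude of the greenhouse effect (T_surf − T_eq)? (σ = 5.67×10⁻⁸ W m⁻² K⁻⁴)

ΔT ≈ 507.9 K

S = 1361/0.723² = 2604 W m⁻².
T_eq = [S(1−A)/(4σ)]^(1/4) = [2604×0.24/(4×5.67×10⁻⁸)]^(1/4) = 229.1 K.
ΔT = T_surf − T_eq = 737 − 229.1.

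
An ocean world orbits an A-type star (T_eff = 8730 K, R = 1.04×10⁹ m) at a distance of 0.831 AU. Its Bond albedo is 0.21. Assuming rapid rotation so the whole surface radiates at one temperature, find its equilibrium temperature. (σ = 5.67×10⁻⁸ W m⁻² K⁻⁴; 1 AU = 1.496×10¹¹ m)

T_eq ≈ 532 K

d = 0.831 AU = 1.24×10¹¹ m.
L = 4πR_⋆²σT_⋆⁴ = 4π(1.04×10⁹)² × 5.67×10⁻⁸ × (8730)⁴ = 4.48×10²⁷ W.
S = L/(4πd²) = 2.30×10⁴ W m⁻².
Energy balance: absorbed = emitted ⇒ πR²·S(1−A) = 4πR²·σT_eq⁴, so T_eq⁴ = S(1−A)/(4σ).
T_eq = [2.30×10⁴ × 0.79 / (4 × 5.67×10⁻⁸)]^(1/4) = (8.03×10¹⁰)^(1/4) = 532 K.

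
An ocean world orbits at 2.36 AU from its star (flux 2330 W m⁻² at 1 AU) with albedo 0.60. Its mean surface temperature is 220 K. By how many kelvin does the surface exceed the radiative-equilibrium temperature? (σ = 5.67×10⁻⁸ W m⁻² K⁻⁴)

S = 2330/2.36² = 418.3 W m⁻².
T_eq = [S(1−A)/(4σ)]^(1/4) = [418.3×0.40/(4×5.67×10⁻⁸)]^(1/4) = 164.8 K.
ΔT = T_surf − T_eq = 220 − 164.8.

ΔT ≈ 55.2 K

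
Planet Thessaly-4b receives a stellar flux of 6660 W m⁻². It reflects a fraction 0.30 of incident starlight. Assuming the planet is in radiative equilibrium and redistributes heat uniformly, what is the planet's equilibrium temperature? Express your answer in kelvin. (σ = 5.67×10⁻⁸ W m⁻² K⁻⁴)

Energy balance: absorbed = emitted ⇒ πR²·S(1−A) = 4πR²·σT_eq⁴, so T_eq⁴ = S(1−A)/(4σ).
T_eq = [6660 × 0.70 / (4 × 5.67×10⁻⁸)]^(1/4) = (2.06×10¹⁰)^(1/4) = 379 K.

T_eq ≈ 379 K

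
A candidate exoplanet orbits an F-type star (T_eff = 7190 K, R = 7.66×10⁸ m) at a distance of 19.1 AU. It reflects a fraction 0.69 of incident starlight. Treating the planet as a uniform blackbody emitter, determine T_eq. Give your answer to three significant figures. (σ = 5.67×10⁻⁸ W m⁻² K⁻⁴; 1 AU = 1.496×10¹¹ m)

T_eq ≈ 62.1 K

d = 19.1 AU = 2.86×10¹² m.
L = 4πR_⋆²σT_⋆⁴ = 4π(7.66×10⁸)² × 5.67×10⁻⁸ × (7190)⁴ = 1.12×10²⁷ W.
S = L/(4πd²) = 10.9 W m⁻².
Energy balance: absorbed = emitted ⇒ πR²·S(1−A) = 4πR²·σT_eq⁴, so T_eq⁴ = S(1−A)/(4σ).
T_eq = [10.9 × 0.31 / (4 × 5.67×10⁻⁸)]^(1/4) = (1.49×10⁷)^(1/4) = 62.1 K.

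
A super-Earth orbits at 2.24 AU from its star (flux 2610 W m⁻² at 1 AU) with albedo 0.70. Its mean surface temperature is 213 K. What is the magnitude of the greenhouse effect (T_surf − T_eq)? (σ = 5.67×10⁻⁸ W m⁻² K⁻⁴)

ΔT ≈ 51.0 K

S = 2610/2.24² = 520.2 W m⁻².
T_eq = [S(1−A)/(4σ)]^(1/4) = [520.2×0.30/(4×5.67×10⁻⁸)]^(1/4) = 162.0 K.
ΔT = T_surf − T_eq = 213 − 162.0.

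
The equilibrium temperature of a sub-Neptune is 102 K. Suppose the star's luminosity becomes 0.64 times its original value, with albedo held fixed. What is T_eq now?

T_eq ∝ L^(1/4) · d^(−1/2).
T′ = 102 × 0.64^(1/4) = 91.2 K.

T_eq ≈ 91.2 K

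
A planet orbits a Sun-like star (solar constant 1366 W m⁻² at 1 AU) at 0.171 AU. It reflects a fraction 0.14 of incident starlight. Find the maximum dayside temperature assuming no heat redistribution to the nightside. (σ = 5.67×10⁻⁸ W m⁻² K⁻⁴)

T_ss ≈ 917 K

Flux at 0.171 AU: S = 1366/0.171² = 4.67×10⁴ W m⁻².
With no redistribution each surface element balances locally: S(1−A) = σT⁴.
T = [4.67×10⁴ × 0.86 / 5.67×10⁻⁸]^(1/4) = (7.09×10¹¹)^(1/4) = 917 K.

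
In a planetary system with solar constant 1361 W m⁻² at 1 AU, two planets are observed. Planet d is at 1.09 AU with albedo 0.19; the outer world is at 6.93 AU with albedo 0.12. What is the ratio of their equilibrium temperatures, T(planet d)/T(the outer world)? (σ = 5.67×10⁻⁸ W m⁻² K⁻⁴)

T₁/T₂ ≈ 2.470

T_eq = [S₀(1−A)/(4σd²)]^(1/4), so T ∝ (1−A)^(1/4) / √d.
T₁ = [1361×0.81/(4×5.67×10⁻⁸×1.09²)]^(1/4) = 252.91 K.
T₂ = [1361×0.88/(4×5.67×10⁻⁸×6.93²)]^(1/4) = 102.40 K.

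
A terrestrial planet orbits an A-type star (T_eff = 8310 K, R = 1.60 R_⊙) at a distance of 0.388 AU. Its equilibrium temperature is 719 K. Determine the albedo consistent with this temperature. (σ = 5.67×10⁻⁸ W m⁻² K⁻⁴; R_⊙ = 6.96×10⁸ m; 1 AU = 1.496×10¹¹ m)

R_⋆ = 1.60 × 6.96×10⁸ = 1.11×10⁹ m.
d = 0.388 AU = 5.80×10¹⁰ m.
L = 4πR_⋆²σT_⋆⁴ = 4π(1.11×10⁹)² × 5.67×10⁻⁸ × (8310)⁴ = 4.21×10²⁷ W.
S = L/(4πd²) = 9.95×10⁴ W m⁻².
From T_eq⁴ = S(1−A)/(4σ): 1−A = 4σT_eq⁴/S.
1−A = 4 × 5.67×10⁻⁸ × (719)⁴ / 9.95×10⁴ = 0.609.

A ≈ 0.39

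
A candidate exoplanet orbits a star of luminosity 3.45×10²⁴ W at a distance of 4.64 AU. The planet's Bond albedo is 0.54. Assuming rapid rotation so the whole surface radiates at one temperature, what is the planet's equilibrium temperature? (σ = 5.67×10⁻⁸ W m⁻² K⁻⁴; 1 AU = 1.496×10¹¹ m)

T_eq ≈ 32.8 K

d = 4.64 AU = 6.94×10¹¹ m.
Flux: S = L/(4πd²) = 3.45×10²⁴/(4π×(6.94×10¹¹)²) = 0.570 W m⁻².
Energy balance: absorbed = emitted ⇒ πR²·S(1−A) = 4πR²·σT_eq⁴, so T_eq⁴ = S(1−A)/(4σ).
T_eq = [0.570 × 0.46 / (4 × 5.67×10⁻⁸)]^(1/4) = (1.16×10⁶)^(1/4) = 32.8 K.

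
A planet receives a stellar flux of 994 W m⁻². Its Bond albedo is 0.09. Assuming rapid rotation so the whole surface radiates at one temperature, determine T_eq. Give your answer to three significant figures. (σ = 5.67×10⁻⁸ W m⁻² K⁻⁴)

Energy balance: absorbed = emitted ⇒ πR²·S(1−A) = 4πR²·σT_eq⁴, so T_eq⁴ = S(1−A)/(4σ).
T_eq = [994 × 0.91 / (4 × 5.67×10⁻⁸)]^(1/4) = (3.99×10⁹)^(1/4) = 251 K.

T_eq ≈ 251 K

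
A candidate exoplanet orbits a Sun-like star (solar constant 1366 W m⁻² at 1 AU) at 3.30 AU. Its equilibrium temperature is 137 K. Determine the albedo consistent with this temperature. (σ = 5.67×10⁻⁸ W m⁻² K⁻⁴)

Flux at 3.30 AU: S = 1366/3.30² = 125 W m⁻².
From T_eq⁴ = S(1−A)/(4σ): 1−A = 4σT_eq⁴/S.
1−A = 4 × 5.67×10⁻⁸ × (137)⁴ / 125 = 0.637.

A ≈ 0.36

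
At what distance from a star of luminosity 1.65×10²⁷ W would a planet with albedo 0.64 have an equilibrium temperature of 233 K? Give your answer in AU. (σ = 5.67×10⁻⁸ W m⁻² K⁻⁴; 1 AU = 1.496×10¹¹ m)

From T_eq⁴ = L(1−A)/(16πσd²): d = √[L(1−A)/(16πσT_eq⁴)].
d = √[1.65×10²⁷ × 0.36 / (16π × 5.67×10⁻⁸ × (233)⁴)] = 2.66×10¹¹ m = 1.78 AU.

d ≈ 1.78 AU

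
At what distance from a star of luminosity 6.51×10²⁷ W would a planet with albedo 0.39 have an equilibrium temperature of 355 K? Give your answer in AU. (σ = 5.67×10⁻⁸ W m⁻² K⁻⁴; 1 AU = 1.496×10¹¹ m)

d ≈ 1.98 AU

From T_eq⁴ = L(1−A)/(16πσd²): d = √[L(1−A)/(16πσT_eq⁴)].
d = √[6.51×10²⁷ × 0.61 / (16π × 5.67×10⁻⁸ × (355)⁴)] = 2.96×10¹¹ m = 1.98 AU.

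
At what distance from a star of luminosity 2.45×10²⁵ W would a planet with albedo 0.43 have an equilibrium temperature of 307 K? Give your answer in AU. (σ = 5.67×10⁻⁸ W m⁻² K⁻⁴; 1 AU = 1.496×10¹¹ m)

d ≈ 0.157 AU

From T_eq⁴ = L(1−A)/(16πσd²): d = √[L(1−A)/(16πσT_eq⁴)].
d = √[2.45×10²⁵ × 0.57 / (16π × 5.67×10⁻⁸ × (307)⁴)] = 2.35×10¹⁰ m = 0.157 AU.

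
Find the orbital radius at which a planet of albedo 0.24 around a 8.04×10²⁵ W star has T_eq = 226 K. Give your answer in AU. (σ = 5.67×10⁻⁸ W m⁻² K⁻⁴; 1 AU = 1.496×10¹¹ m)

d ≈ 0.606 AU

From T_eq⁴ = L(1−A)/(16πσd²): d = √[L(1−A)/(16πσT_eq⁴)].
d = √[8.04×10²⁵ × 0.76 / (16π × 5.67×10⁻⁸ × (226)⁴)] = 9.07×10¹⁰ m = 0.606 AU.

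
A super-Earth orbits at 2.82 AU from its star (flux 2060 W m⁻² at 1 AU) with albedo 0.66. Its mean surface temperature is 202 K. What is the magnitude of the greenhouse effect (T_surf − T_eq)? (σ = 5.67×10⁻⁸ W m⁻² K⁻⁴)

S = 2060/2.82² = 259.0 W m⁻².
T_eq = [S(1−A)/(4σ)]^(1/4) = [259.0×0.34/(4×5.67×10⁻⁸)]^(1/4) = 140.4 K.
ΔT = T_surf − T_eq = 202 − 140.4.

ΔT ≈ 61.6 K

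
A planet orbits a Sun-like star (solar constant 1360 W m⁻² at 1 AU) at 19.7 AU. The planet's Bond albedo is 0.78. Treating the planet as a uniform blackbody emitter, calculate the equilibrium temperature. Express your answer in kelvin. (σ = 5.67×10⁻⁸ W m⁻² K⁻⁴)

Flux at 19.7 AU: S = 1360/19.7² = 3.50 W m⁻².
Energy balance: absorbed = emitted ⇒ πR²·S(1−A) = 4πR²·σT_eq⁴, so T_eq⁴ = S(1−A)/(4σ).
T_eq = [3.50 × 0.22 / (4 × 5.67×10⁻⁸)]^(1/4) = (3.40×10⁶)^(1/4) = 42.9 K.

T_eq ≈ 42.9 K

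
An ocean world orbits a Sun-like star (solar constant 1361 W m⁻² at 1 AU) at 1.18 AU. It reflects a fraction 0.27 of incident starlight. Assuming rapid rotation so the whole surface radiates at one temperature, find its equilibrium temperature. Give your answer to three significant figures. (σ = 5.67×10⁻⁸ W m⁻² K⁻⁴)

Flux at 1.18 AU: S = 1361/1.18² = 977 W m⁻².
Energy balance: absorbed = emitted ⇒ πR²·S(1−A) = 4πR²·σT_eq⁴, so T_eq⁴ = S(1−A)/(4σ).
T_eq = [977 × 0.73 / (4 × 5.67×10⁻⁸)]^(1/4) = (3.15×10⁹)^(1/4) = 237 K.

T_eq ≈ 237 K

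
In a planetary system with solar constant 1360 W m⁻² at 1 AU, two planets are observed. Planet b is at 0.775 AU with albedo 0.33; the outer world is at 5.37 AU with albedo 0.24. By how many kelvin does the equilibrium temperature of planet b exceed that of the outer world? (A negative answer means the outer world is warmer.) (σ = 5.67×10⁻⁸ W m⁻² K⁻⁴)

T_eq = [S₀(1−A)/(4σd²)]^(1/4), so T ∝ (1−A)^(1/4) / √d.
T₁ = [1360×0.67/(4×5.67×10⁻⁸×0.775²)]^(1/4) = 285.98 K.
T₂ = [1360×0.76/(4×5.67×10⁻⁸×5.37²)]^(1/4) = 112.12 K.

ΔT ≈ 173.9 K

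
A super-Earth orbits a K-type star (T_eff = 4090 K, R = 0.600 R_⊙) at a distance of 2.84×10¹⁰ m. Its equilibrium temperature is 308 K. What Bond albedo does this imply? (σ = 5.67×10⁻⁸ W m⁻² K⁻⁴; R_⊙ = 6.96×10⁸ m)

A ≈ 0.41

R_⋆ = 0.600 × 6.96×10⁸ = 4.18×10⁸ m.
L = 4πR_⋆²σT_⋆⁴ = 4π(4.18×10⁸)² × 5.67×10⁻⁸ × (4090)⁴ = 3.48×10²⁵ W.
S = L/(4πd²) = 3430 W m⁻².
From T_eq⁴ = S(1−A)/(4σ): 1−A = 4σT_eq⁴/S.
1−A = 4 × 5.67×10⁻⁸ × (308)⁴ / 3430 = 0.595.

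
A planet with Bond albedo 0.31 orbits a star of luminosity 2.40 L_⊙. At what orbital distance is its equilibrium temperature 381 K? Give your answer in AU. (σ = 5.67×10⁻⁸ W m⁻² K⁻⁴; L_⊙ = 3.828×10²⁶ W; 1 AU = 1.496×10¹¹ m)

L = 2.40 × 3.828×10²⁶ = 9.19×10²⁶ W.
From T_eq⁴ = L(1−A)/(16πσd²): d = √[L(1−A)/(16πσT_eq⁴)].
d = √[9.19×10²⁶ × 0.69 / (16π × 5.67×10⁻⁸ × (381)⁴)] = 1.03×10¹¹ m = 0.687 AU.

d ≈ 0.687 AU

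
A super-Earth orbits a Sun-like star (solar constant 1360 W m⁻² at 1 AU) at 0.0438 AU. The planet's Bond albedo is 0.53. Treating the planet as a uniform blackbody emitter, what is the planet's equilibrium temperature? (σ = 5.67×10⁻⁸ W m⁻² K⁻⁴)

T_eq ≈ 1100 K

Flux at 0.0438 AU: S = 1360/0.0438² = 7.09×10⁵ W m⁻².
Energy balance: absorbed = emitted ⇒ πR²·S(1−A) = 4πR²·σT_eq⁴, so T_eq⁴ = S(1−A)/(4σ).
T_eq = [7.09×10⁵ × 0.47 / (4 × 5.67×10⁻⁸)]^(1/4) = (1.47×10¹²)^(1/4) = 1100 K.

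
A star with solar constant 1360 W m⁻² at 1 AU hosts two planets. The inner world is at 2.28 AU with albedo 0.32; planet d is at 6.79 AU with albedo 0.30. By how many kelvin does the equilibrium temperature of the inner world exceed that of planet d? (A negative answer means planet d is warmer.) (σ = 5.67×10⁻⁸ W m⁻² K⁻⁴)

ΔT ≈ 69.7 K

T_eq = [S₀(1−A)/(4σd²)]^(1/4), so T ∝ (1−A)^(1/4) / √d.
T₁ = [1360×0.68/(4×5.67×10⁻⁸×2.28²)]^(1/4) = 167.35 K.
T₂ = [1360×0.70/(4×5.67×10⁻⁸×6.79²)]^(1/4) = 97.68 K.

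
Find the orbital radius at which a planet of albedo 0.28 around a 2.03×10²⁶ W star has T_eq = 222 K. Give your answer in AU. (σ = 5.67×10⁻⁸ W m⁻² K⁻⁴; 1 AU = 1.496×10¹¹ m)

d ≈ 0.971 AU

From T_eq⁴ = L(1−A)/(16πσd²): d = √[L(1−A)/(16πσT_eq⁴)].
d = √[2.03×10²⁶ × 0.72 / (16π × 5.67×10⁻⁸ × (222)⁴)] = 1.45×10¹¹ m = 0.971 AU.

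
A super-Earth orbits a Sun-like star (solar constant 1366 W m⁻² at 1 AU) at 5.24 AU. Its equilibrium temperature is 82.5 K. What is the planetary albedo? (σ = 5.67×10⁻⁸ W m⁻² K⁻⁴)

A ≈ 0.79

Flux at 5.24 AU: S = 1366/5.24² = 49.7 W m⁻².
From T_eq⁴ = S(1−A)/(4σ): 1−A = 4σT_eq⁴/S.
1−A = 4 × 5.67×10⁻⁸ × (82.5)⁴ / 49.7 = 0.211.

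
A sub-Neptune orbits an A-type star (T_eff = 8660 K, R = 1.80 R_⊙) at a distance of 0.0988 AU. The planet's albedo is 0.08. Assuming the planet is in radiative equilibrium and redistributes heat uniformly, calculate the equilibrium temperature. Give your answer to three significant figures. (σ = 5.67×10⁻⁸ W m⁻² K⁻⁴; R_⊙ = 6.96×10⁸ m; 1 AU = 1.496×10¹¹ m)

T_eq ≈ 1750 K

R_⋆ = 1.80 × 6.96×10⁸ = 1.25×10⁹ m.
d = 0.0988 AU = 1.48×10¹⁰ m.
L = 4πR_⋆²σT_⋆⁴ = 4π(1.25×10⁹)² × 5.67×10⁻⁸ × (8660)⁴ = 6.29×10²⁷ W.
S = L/(4πd²) = 2.29×10⁶ W m⁻².
Energy balance: absorbed = emitted ⇒ πR²·S(1−A) = 4πR²·σT_eq⁴, so T_eq⁴ = S(1−A)/(4σ).
T_eq = [2.29×10⁶ × 0.92 / (4 × 5.67×10⁻⁸)]^(1/4) = (9.29×10¹²)^(1/4) = 1750 K.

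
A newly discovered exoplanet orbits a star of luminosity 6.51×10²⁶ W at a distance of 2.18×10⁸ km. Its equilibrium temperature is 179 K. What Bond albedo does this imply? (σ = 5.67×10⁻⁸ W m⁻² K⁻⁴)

d = 2.18×10⁸ km = 2.18×10¹¹ m.
Flux: S = L/(4πd²) = 6.51×10²⁶/(4π×(2.18×10¹¹)²) = 1090 W m⁻².
From T_eq⁴ = S(1−A)/(4σ): 1−A = 4σT_eq⁴/S.
1−A = 4 × 5.67×10⁻⁸ × (179)⁴ / 1090 = 0.214.

A ≈ 0.79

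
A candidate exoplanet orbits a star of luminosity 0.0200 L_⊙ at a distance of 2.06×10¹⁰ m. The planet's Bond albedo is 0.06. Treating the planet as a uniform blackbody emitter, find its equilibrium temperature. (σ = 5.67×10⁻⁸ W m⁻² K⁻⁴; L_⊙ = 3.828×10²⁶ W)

L = 0.0200 × 3.828×10²⁶ = 7.66×10²⁴ W.
Flux: S = L/(4πd²) = 7.66×10²⁴/(4π×(2.06×10¹⁰)²) = 1440 W m⁻².
Energy balance: absorbed = emitted ⇒ πR²·S(1−A) = 4πR²·σT_eq⁴, so T_eq⁴ = S(1−A)/(4σ).
T_eq = [1440 × 0.94 / (4 × 5.67×10⁻⁸)]^(1/4) = (5.95×10⁹)^(1/4) = 278 K.

T_eq ≈ 278 K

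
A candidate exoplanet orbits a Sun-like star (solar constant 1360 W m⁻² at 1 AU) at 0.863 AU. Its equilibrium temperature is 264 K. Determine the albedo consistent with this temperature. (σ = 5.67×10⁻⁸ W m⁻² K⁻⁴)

Flux at 0.863 AU: S = 1360/0.863² = 1830 W m⁻².
From T_eq⁴ = S(1−A)/(4σ): 1−A = 4σT_eq⁴/S.
1−A = 4 × 5.67×10⁻⁸ × (264)⁴ / 1830 = 0.603.

A ≈ 0.40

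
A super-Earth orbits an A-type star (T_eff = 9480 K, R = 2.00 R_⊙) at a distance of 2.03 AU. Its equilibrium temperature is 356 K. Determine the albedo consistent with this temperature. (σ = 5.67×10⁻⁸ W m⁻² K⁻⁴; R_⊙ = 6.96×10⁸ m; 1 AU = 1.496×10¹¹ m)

A ≈ 0.62

R_⋆ = 2.00 × 6.96×10⁸ = 1.39×10⁹ m.
d = 2.03 AU = 3.04×10¹¹ m.
L = 4πR_⋆²σT_⋆⁴ = 4π(1.39×10⁹)² × 5.67×10⁻⁸ × (9480)⁴ = 1.12×10²⁸ W.
S = L/(4πd²) = 9620 W m⁻².
From T_eq⁴ = S(1−A)/(4σ): 1−A = 4σT_eq⁴/S.
1−A = 4 × 5.67×10⁻⁸ × (356)⁴ / 9620 = 0.379.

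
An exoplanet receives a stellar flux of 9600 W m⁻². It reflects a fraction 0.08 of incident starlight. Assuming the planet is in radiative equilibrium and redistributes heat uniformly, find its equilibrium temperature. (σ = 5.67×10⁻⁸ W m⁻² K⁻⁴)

Energy balance: absorbed = emitted ⇒ πR²·S(1−A) = 4πR²·σT_eq⁴, so T_eq⁴ = S(1−A)/(4σ).
T_eq = [9600 × 0.92 / (4 × 5.67×10⁻⁸)]^(1/4) = (3.89×10¹⁰)^(1/4) = 444 K.

T_eq ≈ 444 K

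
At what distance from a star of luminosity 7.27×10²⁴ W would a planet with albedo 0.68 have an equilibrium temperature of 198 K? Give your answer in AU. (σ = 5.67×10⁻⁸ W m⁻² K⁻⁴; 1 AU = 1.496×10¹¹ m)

From T_eq⁴ = L(1−A)/(16πσd²): d = √[L(1−A)/(16πσT_eq⁴)].
d = √[7.27×10²⁴ × 0.32 / (16π × 5.67×10⁻⁸ × (198)⁴)] = 2.30×10¹⁰ m = 0.154 AU.

d ≈ 0.154 AU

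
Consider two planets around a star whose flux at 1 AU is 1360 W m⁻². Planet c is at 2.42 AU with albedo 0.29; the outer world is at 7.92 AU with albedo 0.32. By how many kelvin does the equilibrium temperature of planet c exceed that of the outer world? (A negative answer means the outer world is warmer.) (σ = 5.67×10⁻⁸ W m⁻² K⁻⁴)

T_eq = [S₀(1−A)/(4σd²)]^(1/4), so T ∝ (1−A)^(1/4) / √d.
T₁ = [1360×0.71/(4×5.67×10⁻⁸×2.42²)]^(1/4) = 164.20 K.
T₂ = [1360×0.68/(4×5.67×10⁻⁸×7.92²)]^(1/4) = 89.79 K.

ΔT ≈ 74.4 K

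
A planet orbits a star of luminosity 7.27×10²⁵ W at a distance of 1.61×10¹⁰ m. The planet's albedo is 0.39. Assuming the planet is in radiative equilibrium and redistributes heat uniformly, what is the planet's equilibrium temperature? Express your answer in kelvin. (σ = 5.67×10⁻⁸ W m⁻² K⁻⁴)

Flux: S = L/(4πd²) = 7.27×10²⁵/(4π×(1.61×10¹⁰)²) = 2.23×10⁴ W m⁻².
Energy balance: absorbed = emitted ⇒ πR²·S(1−A) = 4πR²·σT_eq⁴, so T_eq⁴ = S(1−A)/(4σ).
T_eq = [2.23×10⁴ × 0.61 / (4 × 5.67×10⁻⁸)]^(1/4) = (6.00×10¹⁰)^(1/4) = 495 K.

T_eq ≈ 495 K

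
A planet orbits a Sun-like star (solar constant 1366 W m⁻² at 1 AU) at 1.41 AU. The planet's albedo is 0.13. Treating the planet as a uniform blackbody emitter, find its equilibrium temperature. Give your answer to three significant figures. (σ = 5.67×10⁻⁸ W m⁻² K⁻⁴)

Flux at 1.41 AU: S = 1366/1.41² = 687 W m⁻².
Energy balance: absorbed = emitted ⇒ πR²·S(1−A) = 4πR²·σT_eq⁴, so T_eq⁴ = S(1−A)/(4σ).
T_eq = [687 × 0.87 / (4 × 5.67×10⁻⁸)]^(1/4) = (2.64×10⁹)^(1/4) = 227 K.

T_eq ≈ 227 K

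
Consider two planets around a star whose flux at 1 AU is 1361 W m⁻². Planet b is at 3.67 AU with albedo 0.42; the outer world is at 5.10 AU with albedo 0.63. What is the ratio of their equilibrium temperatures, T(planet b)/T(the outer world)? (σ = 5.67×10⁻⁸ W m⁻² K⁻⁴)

T_eq = [S₀(1−A)/(4σd²)]^(1/4), so T ∝ (1−A)^(1/4) / √d.
T₁ = [1361×0.58/(4×5.67×10⁻⁸×3.67²)]^(1/4) = 126.79 K.
T₂ = [1361×0.37/(4×5.67×10⁻⁸×5.10²)]^(1/4) = 96.12 K.

T₁/T₂ ≈ 1.319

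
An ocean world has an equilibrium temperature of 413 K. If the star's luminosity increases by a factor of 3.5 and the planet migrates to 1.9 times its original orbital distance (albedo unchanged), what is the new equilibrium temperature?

T_eq ∝ L^(1/4) · d^(−1/2).
T′ = 413 × 3.5^(1/4) / 1.9^(1/2) = 410 K.

T_eq ≈ 410 K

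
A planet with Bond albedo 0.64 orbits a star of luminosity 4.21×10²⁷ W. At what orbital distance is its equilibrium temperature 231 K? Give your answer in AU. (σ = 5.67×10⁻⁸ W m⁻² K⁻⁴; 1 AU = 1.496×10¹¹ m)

d ≈ 2.89 AU

From T_eq⁴ = L(1−A)/(16πσd²): d = √[L(1−A)/(16πσT_eq⁴)].
d = √[4.21×10²⁷ × 0.36 / (16π × 5.67×10⁻⁸ × (231)⁴)] = 4.32×10¹¹ m = 2.89 AU.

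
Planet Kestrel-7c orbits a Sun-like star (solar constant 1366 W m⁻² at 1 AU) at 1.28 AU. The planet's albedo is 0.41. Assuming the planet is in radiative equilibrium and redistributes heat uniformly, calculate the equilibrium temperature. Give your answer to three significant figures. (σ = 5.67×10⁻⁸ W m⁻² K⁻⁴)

T_eq ≈ 216 K

Flux at 1.28 AU: S = 1366/1.28² = 834 W m⁻².
Energy balance: absorbed = emitted ⇒ πR²·S(1−A) = 4πR²·σT_eq⁴, so T_eq⁴ = S(1−A)/(4σ).
T_eq = [834 × 0.59 / (4 × 5.67×10⁻⁸)]^(1/4) = (2.17×10⁹)^(1/4) = 216 K.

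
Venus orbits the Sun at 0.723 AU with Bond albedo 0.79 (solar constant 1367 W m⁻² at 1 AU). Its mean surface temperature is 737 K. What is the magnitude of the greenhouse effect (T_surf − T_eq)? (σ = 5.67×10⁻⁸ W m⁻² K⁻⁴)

ΔT ≈ 515.2 K

S = 1367/0.723² = 2615 W m⁻².
T_eq = [S(1−A)/(4σ)]^(1/4) = [2615×0.21/(4×5.67×10⁻⁸)]^(1/4) = 221.8 K.
ΔT = T_surf − T_eq = 737 − 221.8.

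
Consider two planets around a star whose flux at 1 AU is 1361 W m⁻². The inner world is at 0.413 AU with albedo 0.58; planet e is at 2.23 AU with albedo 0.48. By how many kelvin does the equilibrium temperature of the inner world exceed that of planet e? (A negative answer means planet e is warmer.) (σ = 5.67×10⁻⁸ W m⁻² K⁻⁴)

ΔT ≈ 190.4 K

T_eq = [S₀(1−A)/(4σd²)]^(1/4), so T ∝ (1−A)^(1/4) / √d.
T₁ = [1361×0.42/(4×5.67×10⁻⁸×0.413²)]^(1/4) = 348.65 K.
T₂ = [1361×0.52/(4×5.67×10⁻⁸×2.23²)]^(1/4) = 158.27 K.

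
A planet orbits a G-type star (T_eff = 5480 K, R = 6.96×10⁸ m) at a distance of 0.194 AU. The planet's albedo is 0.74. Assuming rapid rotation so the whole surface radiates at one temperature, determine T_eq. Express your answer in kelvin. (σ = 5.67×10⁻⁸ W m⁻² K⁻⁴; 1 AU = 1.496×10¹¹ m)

d = 0.194 AU = 2.90×10¹⁰ m.
L = 4πR_⋆²σT_⋆⁴ = 4π(6.96×10⁸)² × 5.67×10⁻⁸ × (5480)⁴ = 3.11×10²⁶ W.
S = L/(4πd²) = 2.94×10⁴ W m⁻².
Energy balance: absorbed = emitted ⇒ πR²·S(1−A) = 4πR²·σT_eq⁴, so T_eq⁴ = S(1−A)/(4σ).
T_eq = [2.94×10⁴ × 0.26 / (4 × 5.67×10⁻⁸)]^(1/4) = (3.37×10¹⁰)^(1/4) = 428 K.

T_eq ≈ 428 K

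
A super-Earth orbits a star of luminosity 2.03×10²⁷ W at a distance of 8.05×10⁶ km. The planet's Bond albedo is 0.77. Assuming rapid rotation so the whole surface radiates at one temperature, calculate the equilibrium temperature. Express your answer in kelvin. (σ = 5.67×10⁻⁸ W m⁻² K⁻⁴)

T_eq ≈ 1260 K

d = 8.05×10⁶ km = 8.05×10⁹ m.
Flux: S = L/(4πd²) = 2.03×10²⁷/(4π×(8.05×10⁹)²) = 2.49×10⁶ W m⁻².
Energy balance: absorbed = emitted ⇒ πR²·S(1−A) = 4πR²·σT_eq⁴, so T_eq⁴ = S(1−A)/(4σ).
T_eq = [2.49×10⁶ × 0.23 / (4 × 5.67×10⁻⁸)]^(1/4) = (2.53×10¹²)^(1/4) = 1260 K.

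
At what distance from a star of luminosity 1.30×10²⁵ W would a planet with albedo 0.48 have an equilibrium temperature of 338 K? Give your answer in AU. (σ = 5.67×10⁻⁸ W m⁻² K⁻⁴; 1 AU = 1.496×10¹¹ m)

From T_eq⁴ = L(1−A)/(16πσd²): d = √[L(1−A)/(16πσT_eq⁴)].
d = √[1.30×10²⁵ × 0.52 / (16π × 5.67×10⁻⁸ × (338)⁴)] = 1.35×10¹⁰ m = 0.0901 AU.

d ≈ 0.0901 AU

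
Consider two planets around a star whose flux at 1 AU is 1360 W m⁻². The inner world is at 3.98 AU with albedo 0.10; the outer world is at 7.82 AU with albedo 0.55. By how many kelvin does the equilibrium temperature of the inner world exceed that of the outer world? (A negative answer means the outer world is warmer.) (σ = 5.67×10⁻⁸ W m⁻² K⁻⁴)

T_eq = [S₀(1−A)/(4σd²)]^(1/4), so T ∝ (1−A)^(1/4) / √d.
T₁ = [1360×0.90/(4×5.67×10⁻⁸×3.98²)]^(1/4) = 135.86 K.
T₂ = [1360×0.45/(4×5.67×10⁻⁸×7.82²)]^(1/4) = 81.50 K.

ΔT ≈ 54.4 K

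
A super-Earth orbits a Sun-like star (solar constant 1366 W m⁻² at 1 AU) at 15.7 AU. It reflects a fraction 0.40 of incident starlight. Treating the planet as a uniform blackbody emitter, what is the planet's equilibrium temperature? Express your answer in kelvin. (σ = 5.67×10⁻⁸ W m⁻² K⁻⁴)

Flux at 15.7 AU: S = 1366/15.7² = 5.54 W m⁻².
Energy balance: absorbed = emitted ⇒ πR²·S(1−A) = 4πR²·σT_eq⁴, so T_eq⁴ = S(1−A)/(4σ).
T_eq = [5.54 × 0.60 / (4 × 5.67×10⁻⁸)]^(1/4) = (1.47×10⁷)^(1/4) = 61.9 K.

T_eq ≈ 61.9 K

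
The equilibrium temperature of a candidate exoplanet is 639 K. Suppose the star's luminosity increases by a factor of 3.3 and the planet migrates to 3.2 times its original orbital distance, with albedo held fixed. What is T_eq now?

T_eq ≈ 481 K

T_eq ∝ L^(1/4) · d^(−1/2).
T′ = 639 × 3.3^(1/4) / 3.2^(1/2) = 481 K.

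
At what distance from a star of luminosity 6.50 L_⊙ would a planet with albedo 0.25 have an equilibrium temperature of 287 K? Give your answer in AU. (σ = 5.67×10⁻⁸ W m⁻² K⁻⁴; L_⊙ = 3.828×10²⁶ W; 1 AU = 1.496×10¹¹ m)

L = 6.50 × 3.828×10²⁶ = 2.49×10²⁷ W.
From T_eq⁴ = L(1−A)/(16πσd²): d = √[L(1−A)/(16πσT_eq⁴)].
d = √[2.49×10²⁷ × 0.75 / (16π × 5.67×10⁻⁸ × (287)⁴)] = 3.11×10¹¹ m = 2.08 AU.

d ≈ 2.08 AU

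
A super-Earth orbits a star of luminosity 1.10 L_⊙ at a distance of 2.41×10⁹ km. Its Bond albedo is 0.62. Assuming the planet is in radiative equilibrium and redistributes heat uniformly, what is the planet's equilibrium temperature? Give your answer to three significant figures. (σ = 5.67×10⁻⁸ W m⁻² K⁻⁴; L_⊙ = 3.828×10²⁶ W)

T_eq ≈ 55.8 K

d = 2.41×10⁹ km = 2.41×10¹² m.
L = 1.10 × 3.828×10²⁶ = 4.21×10²⁶ W.
Flux: S = L/(4πd²) = 4.21×10²⁶/(4π×(2.41×10¹²)²) = 5.77 W m⁻².
Energy balance: absorbed = emitted ⇒ πR²·S(1−A) = 4πR²·σT_eq⁴, so T_eq⁴ = S(1−A)/(4σ).
T_eq = [5.77 × 0.38 / (4 × 5.67×10⁻⁸)]^(1/4) = (9.67×10⁶)^(1/4) = 55.8 K.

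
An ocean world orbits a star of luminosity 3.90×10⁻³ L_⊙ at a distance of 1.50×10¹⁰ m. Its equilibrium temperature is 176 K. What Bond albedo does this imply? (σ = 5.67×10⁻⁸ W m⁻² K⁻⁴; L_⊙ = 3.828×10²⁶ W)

A ≈ 0.59

L = 3.90×10⁻³ × 3.828×10²⁶ = 1.49×10²⁴ W.
Flux: S = L/(4πd²) = 1.49×10²⁴/(4π×(1.50×10¹⁰)²) = 528 W m⁻².
From T_eq⁴ = S(1−A)/(4σ): 1−A = 4σT_eq⁴/S.
1−A = 4 × 5.67×10⁻⁸ × (176)⁴ / 528 = 0.412.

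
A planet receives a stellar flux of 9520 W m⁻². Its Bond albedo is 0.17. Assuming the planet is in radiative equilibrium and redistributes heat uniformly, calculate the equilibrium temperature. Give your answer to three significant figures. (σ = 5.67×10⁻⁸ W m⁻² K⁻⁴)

T_eq ≈ 432 K

Energy balance: absorbed = emitted ⇒ πR²·S(1−A) = 4πR²·σT_eq⁴, so T_eq⁴ = S(1−A)/(4σ).
T_eq = [9520 × 0.83 / (4 × 5.67×10⁻⁸)]^(1/4) = (3.48×10¹⁰)^(1/4) = 432 K.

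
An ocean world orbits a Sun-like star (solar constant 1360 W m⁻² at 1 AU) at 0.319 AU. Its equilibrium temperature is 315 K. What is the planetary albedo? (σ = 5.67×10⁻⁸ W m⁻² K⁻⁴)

Flux at 0.319 AU: S = 1360/0.319² = 1.34×10⁴ W m⁻².
From T_eq⁴ = S(1−A)/(4σ): 1−A = 4σT_eq⁴/S.
1−A = 4 × 5.67×10⁻⁸ × (315)⁴ / 1.34×10⁴ = 0.167.

A ≈ 0.83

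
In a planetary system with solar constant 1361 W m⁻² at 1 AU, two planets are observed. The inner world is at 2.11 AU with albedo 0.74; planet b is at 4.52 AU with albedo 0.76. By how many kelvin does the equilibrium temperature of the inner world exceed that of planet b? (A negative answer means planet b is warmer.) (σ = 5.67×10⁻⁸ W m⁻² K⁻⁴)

T_eq = [S₀(1−A)/(4σd²)]^(1/4), so T ∝ (1−A)^(1/4) / √d.
T₁ = [1361×0.26/(4×5.67×10⁻⁸×2.11²)]^(1/4) = 136.82 K.
T₂ = [1361×0.24/(4×5.67×10⁻⁸×4.52²)]^(1/4) = 91.63 K.

ΔT ≈ 45.2 K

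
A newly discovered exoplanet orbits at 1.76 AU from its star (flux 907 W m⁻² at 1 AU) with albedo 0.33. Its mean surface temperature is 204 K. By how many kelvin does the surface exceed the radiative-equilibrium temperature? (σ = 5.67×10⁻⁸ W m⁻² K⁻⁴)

ΔT ≈ 32.5 K

S = 907/1.76² = 292.8 W m⁻².
T_eq = [S(1−A)/(4σ)]^(1/4) = [292.8×0.67/(4×5.67×10⁻⁸)]^(1/4) = 171.5 K.
ΔT = T_surf − T_eq = 204 − 171.5.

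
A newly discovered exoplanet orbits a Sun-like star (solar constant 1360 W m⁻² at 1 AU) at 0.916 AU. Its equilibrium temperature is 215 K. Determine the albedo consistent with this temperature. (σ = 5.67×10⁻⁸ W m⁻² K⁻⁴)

Flux at 0.916 AU: S = 1360/0.916² = 1620 W m⁻².
From T_eq⁴ = S(1−A)/(4σ): 1−A = 4σT_eq⁴/S.
1−A = 4 × 5.67×10⁻⁸ × (215)⁴ / 1620 = 0.299.

A ≈ 0.70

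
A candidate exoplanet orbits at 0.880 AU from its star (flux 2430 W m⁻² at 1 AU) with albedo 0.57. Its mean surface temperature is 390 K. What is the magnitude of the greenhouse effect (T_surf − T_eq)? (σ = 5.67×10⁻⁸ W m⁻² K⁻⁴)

ΔT ≈ 112.3 K

S = 2430/0.880² = 3138 W m⁻².
T_eq = [S(1−A)/(4σ)]^(1/4) = [3138×0.43/(4×5.67×10⁻⁸)]^(1/4) = 277.7 K.
ΔT = T_surf − T_eq = 390 − 277.7.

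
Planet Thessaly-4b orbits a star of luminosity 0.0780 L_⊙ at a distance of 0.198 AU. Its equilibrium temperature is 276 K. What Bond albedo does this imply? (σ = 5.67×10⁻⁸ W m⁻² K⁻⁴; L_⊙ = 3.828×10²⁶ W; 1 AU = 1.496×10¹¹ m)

d = 0.198 AU = 2.96×10¹⁰ m.
L = 0.0780 × 3.828×10²⁶ = 2.99×10²⁵ W.
Flux: S = L/(4πd²) = 2.99×10²⁵/(4π×(2.96×10¹⁰)²) = 2710 W m⁻².
From T_eq⁴ = S(1−A)/(4σ): 1−A = 4σT_eq⁴/S.
1−A = 4 × 5.67×10⁻⁸ × (276)⁴ / 2710 = 0.486.

A ≈ 0.51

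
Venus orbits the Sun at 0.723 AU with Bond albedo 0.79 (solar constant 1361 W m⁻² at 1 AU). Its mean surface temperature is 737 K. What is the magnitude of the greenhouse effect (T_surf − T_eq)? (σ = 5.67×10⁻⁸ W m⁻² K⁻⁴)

ΔT ≈ 515.4 K

S = 1361/0.723² = 2604 W m⁻².
T_eq = [S(1−A)/(4σ)]^(1/4) = [2604×0.21/(4×5.67×10⁻⁸)]^(1/4) = 221.6 K.
ΔT = T_surf − T_eq = 737 − 221.6.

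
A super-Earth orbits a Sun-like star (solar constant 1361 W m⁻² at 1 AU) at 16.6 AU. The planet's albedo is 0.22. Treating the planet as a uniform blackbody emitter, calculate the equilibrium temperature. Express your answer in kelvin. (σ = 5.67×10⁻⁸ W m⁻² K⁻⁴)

Flux at 16.6 AU: S = 1361/16.6² = 4.94 W m⁻².
Energy balance: absorbed = emitted ⇒ πR²·S(1−A) = 4πR²·σT_eq⁴, so T_eq⁴ = S(1−A)/(4σ).
T_eq = [4.94 × 0.78 / (4 × 5.67×10⁻⁸)]^(1/4) = (1.70×10⁷)^(1/4) = 64.2 K.

T_eq ≈ 64.2 K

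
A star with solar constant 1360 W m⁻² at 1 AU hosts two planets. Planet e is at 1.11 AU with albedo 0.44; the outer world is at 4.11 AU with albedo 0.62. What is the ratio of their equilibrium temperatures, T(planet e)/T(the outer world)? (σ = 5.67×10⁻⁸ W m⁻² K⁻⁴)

T_eq = [S₀(1−A)/(4σd²)]^(1/4), so T ∝ (1−A)^(1/4) / √d.
T₁ = [1360×0.56/(4×5.67×10⁻⁸×1.11²)]^(1/4) = 228.49 K.
T₂ = [1360×0.38/(4×5.67×10⁻⁸×4.11²)]^(1/4) = 107.77 K.

T₁/T₂ ≈ 2.120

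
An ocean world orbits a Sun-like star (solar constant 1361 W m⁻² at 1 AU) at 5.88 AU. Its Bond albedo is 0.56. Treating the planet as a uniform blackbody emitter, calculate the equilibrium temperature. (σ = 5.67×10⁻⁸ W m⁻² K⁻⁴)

Flux at 5.88 AU: S = 1361/5.88² = 39.4 W m⁻².
Energy balance: absorbed = emitted ⇒ πR²·S(1−A) = 4πR²·σT_eq⁴, so T_eq⁴ = S(1−A)/(4σ).
T_eq = [39.4 × 0.44 / (4 × 5.67×10⁻⁸)]^(1/4) = (7.64×10⁷)^(1/4) = 93.5 K.

T_eq ≈ 93.5 K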